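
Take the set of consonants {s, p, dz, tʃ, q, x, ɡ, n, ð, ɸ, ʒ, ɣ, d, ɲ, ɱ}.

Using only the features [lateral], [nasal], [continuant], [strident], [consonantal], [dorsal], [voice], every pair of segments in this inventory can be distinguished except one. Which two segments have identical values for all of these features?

On the given features, /n/ and /ɱ/ have an identical profile: [−lateral], [+nasal], [−continuant], [−strident], [+consonantal], [−dorsal], [+voice]. No other two segments in the inventory coincide on all 7 features. (They do differ in [labial] and [coronal], which are not among the given features.)

n, ɱ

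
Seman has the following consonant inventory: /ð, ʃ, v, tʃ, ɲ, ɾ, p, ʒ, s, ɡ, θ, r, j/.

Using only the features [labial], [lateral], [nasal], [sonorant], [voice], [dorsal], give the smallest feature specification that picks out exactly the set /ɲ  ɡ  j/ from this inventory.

[+dorsal]

The target set is precisely the extension of [+dorsal] in this inventory.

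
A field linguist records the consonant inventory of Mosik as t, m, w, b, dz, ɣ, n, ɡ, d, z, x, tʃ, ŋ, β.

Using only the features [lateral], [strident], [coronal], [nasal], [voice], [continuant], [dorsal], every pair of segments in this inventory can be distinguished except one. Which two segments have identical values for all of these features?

Both /ɣ/ and /w/ are [−lateral], [−strident], [−coronal], [−nasal], [+voice], [+continuant], [+dorsal]. Since the list omits [sonorant], [labial] and [round] — which do distinguish the voiced velar fricative from the labial-velar glide — this pair collapses; all other pairs remain distinct.

ɣ, w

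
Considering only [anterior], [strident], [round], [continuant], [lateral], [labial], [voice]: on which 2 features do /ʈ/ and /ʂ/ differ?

The two segments share [−anterior], [−round], [−lateral], [−labial], [−voice]. The only features from the list on which they differ: /ʈ/ is [−continuant] while /ʂ/ is [+continuant]; /ʈ/ is [−strident] while /ʂ/ is [+strident].

[continuant], [strident]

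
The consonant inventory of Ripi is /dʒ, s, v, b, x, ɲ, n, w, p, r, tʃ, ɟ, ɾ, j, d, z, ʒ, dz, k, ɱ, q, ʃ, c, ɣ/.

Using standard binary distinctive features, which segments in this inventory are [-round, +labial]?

v, b, p, ɱ

The [-round] segments are /dʒ, s, v, b, x, ɲ, n, p, r, tʃ, ɟ, ɾ, j, d, z, ʒ, dz, k, ɱ, q, ʃ, c, ɣ/.
Intersecting with [+labial] leaves /v, b, p, ɱ/.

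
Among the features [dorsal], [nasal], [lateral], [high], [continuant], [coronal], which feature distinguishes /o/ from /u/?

[high]

/o/ (mid back rounded tense vowel) and /u/ (high back rounded tense vowel) agree on [+dorsal], [−nasal], [−lateral], [+continuant], [−coronal]. They differ on [high] (/o/ [−], /u/ [+]).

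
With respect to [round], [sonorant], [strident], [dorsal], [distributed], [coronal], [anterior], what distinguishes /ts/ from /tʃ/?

/ts/ is the voiceless alveolar affricate and /tʃ/ is the voiceless postalveolar affricate. Both are [−round], [−sonorant], [+strident], [−dorsal], [+coronal]. /ts/ is [+anterior] while /tʃ/ is [−anterior]; /ts/ is [−distributed] while /tʃ/ is [+distributed], so the distinguishing features are [anterior], [distributed].

[anterior], [distributed]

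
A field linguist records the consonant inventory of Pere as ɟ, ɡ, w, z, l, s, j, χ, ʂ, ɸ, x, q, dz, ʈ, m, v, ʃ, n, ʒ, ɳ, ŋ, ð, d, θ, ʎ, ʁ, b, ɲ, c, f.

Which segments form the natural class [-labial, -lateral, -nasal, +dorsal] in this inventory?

Eliminate segments failing any feature: /w, ɸ, m, v, b, f/ are [+labial]; /z, s, ʂ, dz, ʈ, ʃ, ʒ, ð, d, θ/ are [-dorsal]; /l, ʎ/ are [+lateral]; /n, ɳ, ŋ, ɲ/ are [+nasal]. The remaining /ɟ, ɡ, j, χ, x, q, ʁ, c/ satisfy [-labial], [-lateral], [-nasal], [+dorsal].

ɟ, ɡ, j, χ, x, q, ʁ, c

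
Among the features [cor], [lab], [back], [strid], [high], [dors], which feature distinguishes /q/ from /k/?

[high]

The two segments share [−coronal], [−labial], [+back], [−strident], [+dorsal]. The only feature from the list on which they differ: /q/ is [−high] while /k/ is [+high].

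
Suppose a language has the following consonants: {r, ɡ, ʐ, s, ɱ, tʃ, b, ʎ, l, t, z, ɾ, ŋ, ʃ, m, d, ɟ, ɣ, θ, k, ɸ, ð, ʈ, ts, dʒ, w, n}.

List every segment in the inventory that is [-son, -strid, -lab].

Eliminate segments failing any feature: /r, ɱ, ʎ, l, ɾ, ŋ, m, w, n/ are [+sonorant]; /ʐ, s, tʃ, z, ʃ, ts, dʒ/ are [+strident]; /b, ɸ/ are [+labial]. The remaining /ɡ, t, d, ɟ, ɣ, θ, k, ð, ʈ/ satisfy [-sonorant], [-strident], [-labial].

ɡ, t, d, ɟ, ɣ, θ, k, ð, ʈ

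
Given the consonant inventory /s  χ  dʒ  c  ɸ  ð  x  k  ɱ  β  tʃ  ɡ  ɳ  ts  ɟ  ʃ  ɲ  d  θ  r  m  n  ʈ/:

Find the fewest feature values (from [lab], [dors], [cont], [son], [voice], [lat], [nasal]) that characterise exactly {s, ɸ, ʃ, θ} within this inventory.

Every target segment is [-voice], [+continuant], [-dorsal]; each remaining inventory member fails at least one of these. Each conjunct is needed — [+continuant, -dorsal] alone would also admit /ð, β, r/; [-voice, -dorsal] alone would also admit /tʃ, ts, ʈ/; [-voice, +continuant] alone would also admit /χ, x/ — and no other combination of two listed features has exactly this extension, so three is the minimum.

[-voice, +cont, -dors]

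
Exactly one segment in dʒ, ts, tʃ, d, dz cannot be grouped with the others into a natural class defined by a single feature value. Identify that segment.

/dʒ, ts, dz, tʃ/ are all [+delayed release], but /d/ (voiced alveolar stop) is [−delayed release]. No other single segment can be removed to leave a set sharing one feature value that the removed segment lacks, so /d/ is the odd one out.

d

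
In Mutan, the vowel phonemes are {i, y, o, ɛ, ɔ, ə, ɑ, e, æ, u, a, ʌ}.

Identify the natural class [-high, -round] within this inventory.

Checking each segment against [-high], [-round]: /ɛ/ (mid front unrounded lax vowel), /ə/ (mid central vowel (schwa)), /ɑ/ (low back unrounded vowel), /e/ (mid front unrounded tense vowel), /æ/ (low front unrounded vowel), /a/ (low unrounded vowel), among others, satisfy every feature; every other segment in the inventory fails at least one.

ɛ, ə, ɑ, e, æ, a, ʌ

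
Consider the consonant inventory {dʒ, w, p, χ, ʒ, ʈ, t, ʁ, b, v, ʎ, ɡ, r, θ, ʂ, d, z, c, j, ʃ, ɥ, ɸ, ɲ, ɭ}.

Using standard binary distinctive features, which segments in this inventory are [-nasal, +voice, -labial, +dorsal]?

ʁ, ʎ, ɡ, j

Among the inventory, the [-nasal] segments are /dʒ, w, p, χ, ʒ, ʈ, t, ʁ, b, v, ʎ, ɡ, r, θ, ʂ, d, z, c, j, ʃ, ɥ, ɸ, ɭ/.
Among these, [+voice] gives /dʒ, w, ʒ, ʁ, b, v, ʎ, ɡ, r, d, z, j, ɥ, ɭ/.
Intersecting with [-labial] gives /dʒ, ʒ, ʁ, ʎ, ɡ, r, d, z, j, ɭ/.
Within that set, [+dorsal] leaves /ʁ, ʎ, ɡ, j/.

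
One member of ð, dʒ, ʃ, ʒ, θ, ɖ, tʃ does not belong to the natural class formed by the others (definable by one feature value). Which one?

[distributed] groups all but one: /ð, dʒ, ʒ, ʃ, tʃ, θ/ share [+distributed] while /ɖ/ (voiced retroflex stop) alone is [−distributed]. Removing any other segment would not leave a single-feature class that excludes it.

ɖ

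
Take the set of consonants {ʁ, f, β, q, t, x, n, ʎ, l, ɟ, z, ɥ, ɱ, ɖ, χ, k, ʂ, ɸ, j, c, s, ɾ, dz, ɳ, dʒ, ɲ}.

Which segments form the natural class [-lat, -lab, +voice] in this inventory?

ʁ, n, ɟ, z, ɖ, j, ɾ, dz, ɳ, dʒ, ɲ

Checking each segment against [-lateral], [-labial], [+voice]: /ʁ/ (voiced uvular fricative), /n/ (alveolar nasal), /ɟ/ (voiced palatal stop), /z/ (voiced alveolar fricative), /ɖ/ (voiced retroflex stop), /j/ (palatal glide), among others, satisfy every feature; every other segment in the inventory fails at least one.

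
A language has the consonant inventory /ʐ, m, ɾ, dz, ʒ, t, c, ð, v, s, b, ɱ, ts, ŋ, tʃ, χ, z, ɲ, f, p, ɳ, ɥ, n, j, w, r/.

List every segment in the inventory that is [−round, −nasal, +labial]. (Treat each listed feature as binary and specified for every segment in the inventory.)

Among the inventory, the [−round] segments are /ʐ, m, ɾ, dz, ʒ, t, c, ð, v, s, b, ɱ, ts, ŋ, tʃ, χ, z, ɲ, f, p, ɳ, n, j, r/.
Within that set, [−nasal] gives /ʐ, ɾ, dz, ʒ, t, c, ð, v, s, b, ts, tʃ, χ, z, f, p, j, r/.
Intersecting with [+labial] leaves /v, b, f, p/.

v, b, f, p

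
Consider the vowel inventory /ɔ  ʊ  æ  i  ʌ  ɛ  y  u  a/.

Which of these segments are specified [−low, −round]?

i, ʌ, ɛ

Checking each segment against [−low], [−round]: /i/ (high front unrounded tense vowel), /ʌ/ (mid back unrounded lax vowel), /ɛ/ (mid front unrounded lax vowel) satisfy every feature; every other segment in the inventory fails at least one.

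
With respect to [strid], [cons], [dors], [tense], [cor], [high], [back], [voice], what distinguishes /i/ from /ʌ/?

/i/ (high front unrounded tense vowel) and /ʌ/ (mid back unrounded lax vowel) agree on [−strident], [−consonantal], [+dorsal], [−coronal], [+voice]. They differ on [high] (/i/ [+], /ʌ/ [−]), [back] (/i/ [−], /ʌ/ [+]), [tense] (/i/ [+], /ʌ/ [−]).

[high], [back], [tense]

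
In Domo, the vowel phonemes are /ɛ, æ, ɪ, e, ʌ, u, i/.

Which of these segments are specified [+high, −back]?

ɪ, i

Eliminate segments failing any feature: /ɛ, æ, e, ʌ/ are [−high]; /u/ is [+back]. The remaining /ɪ, i/ satisfy [+high], [−back].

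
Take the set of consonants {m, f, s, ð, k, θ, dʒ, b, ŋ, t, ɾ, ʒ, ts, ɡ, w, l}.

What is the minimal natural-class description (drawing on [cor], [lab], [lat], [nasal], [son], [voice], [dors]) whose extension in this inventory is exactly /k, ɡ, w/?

Every target segment is [-nasal], [+dorsal]; each remaining inventory member fails at least one of these. Each conjunct is needed — [+dorsal] alone would also admit /ŋ/; [-nasal] alone would also admit /f, s, ð, θ, …/ — and no other single listed feature has exactly this extension, so two is the minimum.

[-nasal, +dors]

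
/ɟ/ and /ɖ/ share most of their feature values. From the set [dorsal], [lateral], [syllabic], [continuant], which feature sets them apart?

/ɟ/ (voiced palatal stop) and /ɖ/ (voiced retroflex stop) agree on [-lateral], [-syllabic], [-continuant]. They differ on [dorsal] (/ɟ/ [+], /ɖ/ [-]).

[dorsal]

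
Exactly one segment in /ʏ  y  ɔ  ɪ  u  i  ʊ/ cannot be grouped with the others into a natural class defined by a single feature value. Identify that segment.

ɔ

/u, ʊ, ʏ, i, y, ɪ/ are all [+high], but /ɔ/ (mid back rounded lax vowel) is [-high]. No other single segment can be removed to leave a set sharing one feature value that the removed segment lacks, so /ɔ/ is the odd one out.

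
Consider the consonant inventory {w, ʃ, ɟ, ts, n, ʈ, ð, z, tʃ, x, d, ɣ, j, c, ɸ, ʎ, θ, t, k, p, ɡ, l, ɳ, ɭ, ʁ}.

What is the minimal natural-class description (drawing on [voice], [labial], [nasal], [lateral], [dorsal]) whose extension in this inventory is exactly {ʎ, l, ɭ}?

/ʎ, l, ɭ/ are exactly the [+lateral] segments in the inventory, so a single feature suffices.

[+lateral]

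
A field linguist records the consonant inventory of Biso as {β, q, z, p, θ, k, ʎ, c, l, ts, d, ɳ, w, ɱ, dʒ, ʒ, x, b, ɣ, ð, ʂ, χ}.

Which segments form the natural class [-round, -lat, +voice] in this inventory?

Checking each segment against [-round], [-lateral], [+voice]: /β/ (voiced bilabial fricative), /z/ (voiced alveolar fricative), /d/ (voiced alveolar stop), /ɳ/ (retroflex nasal), /ɱ/ (labiodental nasal), /dʒ/ (voiced postalveolar affricate), among others, satisfy every feature; every other segment in the inventory fails at least one.

β, z, d, ɳ, ɱ, dʒ, ʒ, b, ɣ, ð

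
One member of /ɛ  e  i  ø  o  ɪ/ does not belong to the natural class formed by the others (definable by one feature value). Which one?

/ɛ, i, ɪ, ø, e/ are all [−back], but /o/ (mid back rounded tense vowel) is [+back]. No other single segment can be removed to leave a set sharing one feature value that the removed segment lacks, so /o/ is the odd one out.

o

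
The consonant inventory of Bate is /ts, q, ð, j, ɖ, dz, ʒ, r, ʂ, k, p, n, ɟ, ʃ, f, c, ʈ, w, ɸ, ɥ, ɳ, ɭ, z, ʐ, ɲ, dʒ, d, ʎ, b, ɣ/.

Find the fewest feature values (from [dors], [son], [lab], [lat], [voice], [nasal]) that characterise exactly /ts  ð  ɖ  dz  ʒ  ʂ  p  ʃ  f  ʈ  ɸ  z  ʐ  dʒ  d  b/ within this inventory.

[−son, −dors]

/ts, ð, ɖ, dz, ʒ, ʂ, p, ʃ, f, ʈ, ɸ, z, ʐ, dʒ, d, b/ are all [−sonorant], [−dorsal], and no other segment in the inventory matches both values. Dropping any one of them over-generates: [−dorsal] alone would also admit /r, n, ɳ, ɭ/; [−sonorant] alone would also admit /q, k, ɟ, c, …/. No other single listed feature picks out exactly this set either, so fewer than two features will not do.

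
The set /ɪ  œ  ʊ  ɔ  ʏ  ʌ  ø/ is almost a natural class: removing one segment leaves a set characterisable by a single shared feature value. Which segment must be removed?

ø

[tense] groups all but one: /ʏ, ɔ, ɪ, œ, ʊ, ʌ/ share [−tense] while /ø/ (mid front rounded tense vowel) alone is [+tense]. Removing any other segment would not leave a single-feature class that excludes it.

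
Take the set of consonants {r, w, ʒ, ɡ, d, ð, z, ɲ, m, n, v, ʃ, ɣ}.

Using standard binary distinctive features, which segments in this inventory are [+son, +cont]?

Checking each segment against [+sonorant], [+continuant]: /r/ (alveolar trill), /w/ (labial-velar glide) satisfy every feature; every other segment in the inventory fails at least one.

r, w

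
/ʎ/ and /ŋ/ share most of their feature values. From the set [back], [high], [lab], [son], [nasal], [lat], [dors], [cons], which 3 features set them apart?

[nasal], [lateral], [back]

/ʎ/ (palatal lateral approximant) and /ŋ/ (velar nasal) agree on [+high], [−labial], [+sonorant], [+dorsal], [+consonantal]. They differ on [nasal] (/ʎ/ [−], /ŋ/ [+]), [lateral] (/ʎ/ [+], /ŋ/ [−]), [back] (/ʎ/ [−], /ŋ/ [+]).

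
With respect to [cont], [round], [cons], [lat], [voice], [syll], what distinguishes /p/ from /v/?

[voice], [continuant]

/p/ (voiceless bilabial stop) and /v/ (voiced labiodental fricative) agree on [−round], [+consonantal], [−lateral], [−syllabic]. They differ on [voice] (/p/ [−], /v/ [+]), [continuant] (/p/ [−], /v/ [+]).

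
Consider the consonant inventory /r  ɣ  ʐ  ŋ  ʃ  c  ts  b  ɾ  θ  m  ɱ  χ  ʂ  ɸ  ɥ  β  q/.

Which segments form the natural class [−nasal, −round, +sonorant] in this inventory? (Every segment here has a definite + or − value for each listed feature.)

Checking each segment against [−nasal], [−round], [+sonorant]: /r/ (alveolar trill), /ɾ/ (alveolar tap) satisfy every feature; every other segment in the inventory fails at least one.

r, ɾ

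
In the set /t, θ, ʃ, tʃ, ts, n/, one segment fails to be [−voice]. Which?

/tʃ, ʃ, ts, θ, t/ are all [−voice]; /n/ (alveolar nasal) is [+voice].

n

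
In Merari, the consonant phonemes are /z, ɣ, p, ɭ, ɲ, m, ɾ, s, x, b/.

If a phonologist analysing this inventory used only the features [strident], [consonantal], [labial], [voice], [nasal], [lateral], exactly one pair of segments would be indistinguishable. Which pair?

ɣ, ɾ

/ɣ/ (voiced velar fricative) and /ɾ/ (alveolar tap) are both [-strident], [+consonantal], [-labial], [+voice], [-nasal], [-lateral], so none of the listed features separates them. (They do differ in [sonorant], [coronal] and [dorsal], which are not among the given features.) Every other pair in the inventory differs on at least one listed feature.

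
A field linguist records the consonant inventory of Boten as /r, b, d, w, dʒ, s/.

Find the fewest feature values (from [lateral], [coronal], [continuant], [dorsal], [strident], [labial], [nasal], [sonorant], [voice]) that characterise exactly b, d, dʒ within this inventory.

The target set is precisely the extension of [-continuant] in this inventory.

[-continuant]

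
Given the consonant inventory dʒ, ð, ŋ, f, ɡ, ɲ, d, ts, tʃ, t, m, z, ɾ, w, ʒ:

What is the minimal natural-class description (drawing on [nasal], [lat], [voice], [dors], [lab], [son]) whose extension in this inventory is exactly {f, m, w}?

/f, m, w/ are exactly the [+labial] segments in the inventory, so a single feature suffices.

[+lab]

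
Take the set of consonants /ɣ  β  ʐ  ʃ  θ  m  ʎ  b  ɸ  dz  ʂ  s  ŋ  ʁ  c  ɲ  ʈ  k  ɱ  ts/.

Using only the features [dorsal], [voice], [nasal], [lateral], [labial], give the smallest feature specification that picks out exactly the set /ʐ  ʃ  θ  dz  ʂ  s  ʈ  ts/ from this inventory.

[-labial, -dorsal]

/ʐ, ʃ, θ, dz, ʂ, s, ʈ, ts/ are all [-labial], [-dorsal], and no other segment in the inventory matches both values. Dropping any one of them over-generates: [-dorsal] alone would also admit /β, m, b, ɸ, …/; [-labial] alone would also admit /ɣ, ʎ, ŋ, ʁ, …/. No other single listed feature picks out exactly this set either, so fewer than two features will not do.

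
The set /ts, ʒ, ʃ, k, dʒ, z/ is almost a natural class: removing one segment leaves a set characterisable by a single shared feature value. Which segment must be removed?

The remaining segments after removing /k/ share [+strident]; /k/ (voiceless velar stop) is [-strident]. For every other candidate removal, the leftover set fails to share any single feature value that the removed segment lacks.

k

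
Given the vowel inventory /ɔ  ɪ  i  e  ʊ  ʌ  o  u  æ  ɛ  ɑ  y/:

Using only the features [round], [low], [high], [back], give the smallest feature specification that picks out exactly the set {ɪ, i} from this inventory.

The class [+high], [−round] has exactly /ɪ, i/ as its extension in this inventory. No smaller conjunction from the listed features achieves this: [−round] alone would also admit /e, ʌ, æ, ɛ, …/; [+high] alone would also admit /ʊ, u, y/; and checking the remaining single features turns up none with this extension.

[+high, −round]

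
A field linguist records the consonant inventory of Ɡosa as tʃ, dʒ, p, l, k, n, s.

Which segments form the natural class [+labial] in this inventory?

p

The [+labial] segments here are /p/; the remaining /tʃ, dʒ, l, k, n, s/ are [-labial].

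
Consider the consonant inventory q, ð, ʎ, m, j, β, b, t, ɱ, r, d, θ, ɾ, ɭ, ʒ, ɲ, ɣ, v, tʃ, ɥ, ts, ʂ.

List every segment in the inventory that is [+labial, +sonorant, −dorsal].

m, ɱ

Eliminate segments failing any feature: /q, ð, ʎ, j, t, r, d, θ, ɾ, ɭ, ʒ, ɲ, ɣ, tʃ, ts, ʂ/ are [−labial]; /β, b, v/ are [−sonorant]; /ɥ/ is [+dorsal]. The remaining /m, ɱ/ satisfy [+labial], [+sonorant], [−dorsal].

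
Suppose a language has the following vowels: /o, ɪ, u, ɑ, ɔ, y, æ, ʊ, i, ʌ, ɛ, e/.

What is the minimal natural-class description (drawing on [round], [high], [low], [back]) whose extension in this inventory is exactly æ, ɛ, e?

/æ, ɛ, e/ are all [−high], [−back], and no other segment in the inventory matches both values. Dropping any one of them over-generates: [−back] alone would also admit /ɪ, y, i/; [−high] alone would also admit /o, ɑ, ɔ, ʌ/. No other single listed feature picks out exactly this set either, so fewer than two features will not do.

[−high, −back]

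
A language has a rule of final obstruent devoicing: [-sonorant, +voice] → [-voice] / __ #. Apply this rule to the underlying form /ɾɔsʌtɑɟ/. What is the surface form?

Only the final segment /ɟ/ is both word-final and matches the structural description. It is a voiced palatal stop, so [-sonorant, +voice] holds; changing it to [-voice] with all other features held fixed yields /c/ (voiceless palatal stop). No other segment meets both the structural description and the environment, so the output is [ɾɔsʌtɑc].

[ɾɔsʌtɑc]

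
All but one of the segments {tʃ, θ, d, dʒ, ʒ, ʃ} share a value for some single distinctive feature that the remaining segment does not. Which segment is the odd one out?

/ʃ, θ, dʒ, tʃ, ʒ/ are all [+distributed], but /d/ (voiced alveolar stop) is [-distributed]. No other single segment can be removed to leave a set sharing one feature value that the removed segment lacks, so /d/ is the odd one out.

d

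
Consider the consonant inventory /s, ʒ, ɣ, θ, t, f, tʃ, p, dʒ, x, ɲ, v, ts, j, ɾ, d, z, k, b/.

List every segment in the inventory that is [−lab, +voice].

Eliminate segments failing any feature: /s, θ, t, tʃ, x, ts, k/ are [−voice]; /f, p, v, b/ are [+labial]. The remaining /ʒ, ɣ, dʒ, ɲ, j, ɾ, d, z/ satisfy [−labial], [+voice].

ʒ, ɣ, dʒ, ɲ, j, ɾ, d, z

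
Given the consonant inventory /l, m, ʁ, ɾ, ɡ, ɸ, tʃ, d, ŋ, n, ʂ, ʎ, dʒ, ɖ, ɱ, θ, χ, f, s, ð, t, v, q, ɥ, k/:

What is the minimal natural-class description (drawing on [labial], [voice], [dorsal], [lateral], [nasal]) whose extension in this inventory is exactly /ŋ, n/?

[+nasal, −labial]

Every target segment is [+nasal], [−labial]; each remaining inventory member fails at least one of these. Each conjunct is needed — [−labial] alone would also admit /l, ʁ, ɾ, ɡ, …/; [+nasal] alone would also admit /m, ɱ/ — and no other single listed feature has exactly this extension, so two is the minimum.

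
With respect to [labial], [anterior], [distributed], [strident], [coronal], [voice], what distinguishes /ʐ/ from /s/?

[voice], [anterior]

/ʐ/ is the voiced retroflex fricative and /s/ is the voiceless alveolar fricative. Both are [−labial], [−distributed], [+strident], [+coronal]. /ʐ/ is [+voice] while /s/ is [−voice]; /ʐ/ is [−anterior] while /s/ is [+anterior], so the distinguishing features are [voice], [anterior].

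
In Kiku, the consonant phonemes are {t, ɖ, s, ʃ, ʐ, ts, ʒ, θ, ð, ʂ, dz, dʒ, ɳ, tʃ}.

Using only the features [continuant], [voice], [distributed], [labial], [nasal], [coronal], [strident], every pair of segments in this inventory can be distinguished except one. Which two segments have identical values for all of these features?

ʂ, s

Both /ʂ/ and /s/ are [+continuant], [-voice], [-distributed], [-labial], [-nasal], [+coronal], [+strident]. Since the list omits [anterior] — which does distinguish the voiceless retroflex fricative from the voiceless alveolar fricative — this pair collapses; all other pairs remain distinct.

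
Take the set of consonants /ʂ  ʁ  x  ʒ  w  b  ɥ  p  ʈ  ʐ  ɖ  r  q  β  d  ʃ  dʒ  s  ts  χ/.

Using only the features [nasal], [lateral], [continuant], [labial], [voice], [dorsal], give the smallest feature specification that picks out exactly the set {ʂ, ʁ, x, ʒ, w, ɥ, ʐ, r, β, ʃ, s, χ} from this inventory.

[+continuant]

The target set is precisely the extension of [+continuant] in this inventory.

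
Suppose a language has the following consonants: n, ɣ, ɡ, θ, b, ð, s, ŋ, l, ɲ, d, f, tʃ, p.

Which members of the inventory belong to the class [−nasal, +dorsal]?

First, the [−nasal] segments are /ɣ, ɡ, θ, b, ð, s, l, d, f, tʃ, p/.
Then [+dorsal] leaves /ɣ, ɡ/.

ɣ, ɡ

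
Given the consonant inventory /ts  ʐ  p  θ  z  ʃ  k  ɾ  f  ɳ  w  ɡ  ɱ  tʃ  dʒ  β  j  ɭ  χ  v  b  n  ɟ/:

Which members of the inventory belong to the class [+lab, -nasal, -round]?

p, f, β, v, b

Checking each segment against [+labial], [-nasal], [-round]: /p/ (voiceless bilabial stop), /f/ (voiceless labiodental fricative), /β/ (voiced bilabial fricative), /v/ (voiced labiodental fricative), /b/ (voiced bilabial stop) satisfy every feature; every other segment in the inventory fails at least one.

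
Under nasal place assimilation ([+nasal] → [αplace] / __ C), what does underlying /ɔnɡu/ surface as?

In /ɔnɡu/, the nasal /n/ precedes /ɡ/, which is [+dorsal]. The nasal assimilates in place, becoming the [+dorsal] nasal /ŋ/. The surface form is [ɔŋɡu].

[ɔŋɡu]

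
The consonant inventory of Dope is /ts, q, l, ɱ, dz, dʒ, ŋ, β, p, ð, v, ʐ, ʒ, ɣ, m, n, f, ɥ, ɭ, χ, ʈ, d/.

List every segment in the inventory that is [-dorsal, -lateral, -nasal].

First, the [-dorsal] segments are /ts, l, ɱ, dz, dʒ, β, p, ð, v, ʐ, ʒ, m, n, f, ɭ, ʈ, d/.
Then [-lateral] gives /ts, ɱ, dz, dʒ, β, p, ð, v, ʐ, ʒ, m, n, f, ʈ, d/.
Within that set, [-nasal] leaves /ts, dz, dʒ, β, p, ð, v, ʐ, ʒ, f, ʈ, d/.

ts, dz, dʒ, β, p, ð, v, ʐ, ʒ, f, ʈ, d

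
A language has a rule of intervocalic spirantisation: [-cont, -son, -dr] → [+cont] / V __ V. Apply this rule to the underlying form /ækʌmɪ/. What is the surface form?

[æxʌmɪ]

The only segment in the rule's environment that also matches [-cont, -son, -dr] is /k/. Applying [+continuant] turns the voiceless velar stop into /x/ (voiceless velar fricative), giving [æxʌmɪ].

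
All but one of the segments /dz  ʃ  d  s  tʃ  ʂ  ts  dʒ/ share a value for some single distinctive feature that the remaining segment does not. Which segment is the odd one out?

d

[strident] groups all but one: /ts, dʒ, ʂ, s, ʃ, tʃ, dz/ share [+strident] while /d/ (voiced alveolar stop) alone is [-strident]. Removing any other segment would not leave a single-feature class that excludes it.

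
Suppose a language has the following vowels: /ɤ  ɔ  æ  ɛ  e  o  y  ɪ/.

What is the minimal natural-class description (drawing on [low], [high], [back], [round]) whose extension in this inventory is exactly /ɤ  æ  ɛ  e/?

[−high, −round]

The class [−high], [−round] has exactly /ɤ, æ, ɛ, e/ as its extension in this inventory. No smaller conjunction from the listed features achieves this: [−round] alone would also admit /ɪ/; [−high] alone would also admit /ɔ, o/; and checking the remaining single features turns up none with this extension.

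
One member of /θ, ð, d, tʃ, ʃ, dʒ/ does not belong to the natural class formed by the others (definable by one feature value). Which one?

d

[distributed] groups all but one: /tʃ, ð, θ, dʒ, ʃ/ share [+distributed] while /d/ (voiced alveolar stop) alone is [-distributed]. Removing any other segment would not leave a single-feature class that excludes it.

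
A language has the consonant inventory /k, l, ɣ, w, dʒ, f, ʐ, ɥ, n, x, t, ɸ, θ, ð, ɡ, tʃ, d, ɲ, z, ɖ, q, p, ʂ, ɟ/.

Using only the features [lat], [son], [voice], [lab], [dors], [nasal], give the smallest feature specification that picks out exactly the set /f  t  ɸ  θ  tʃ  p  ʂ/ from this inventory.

Every target segment is [−voice], [−dorsal]; each remaining inventory member fails at least one of these. Each conjunct is needed — [−dorsal] alone would also admit /l, dʒ, ʐ, n, …/; [−voice] alone would also admit /k, x, q/ — and no other single listed feature has exactly this extension, so two is the minimum.

[−voice, −dors]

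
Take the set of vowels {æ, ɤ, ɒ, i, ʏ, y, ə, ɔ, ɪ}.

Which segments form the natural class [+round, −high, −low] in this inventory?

Eliminate segments failing any feature: /æ, ɤ, i, ə, ɪ/ are [−round]; /ɒ/ is [+low]; /ʏ, y/ are [+high]. The remaining /ɔ/ satisfy [+round], [−high], [−low].

ɔ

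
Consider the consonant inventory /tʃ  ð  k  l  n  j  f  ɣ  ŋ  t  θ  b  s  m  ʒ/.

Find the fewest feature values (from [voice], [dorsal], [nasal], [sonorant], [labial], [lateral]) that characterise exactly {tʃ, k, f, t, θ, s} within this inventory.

/tʃ, k, f, t, θ, s/ are exactly the [-voice] segments in the inventory, so a single feature suffices.

[-voice]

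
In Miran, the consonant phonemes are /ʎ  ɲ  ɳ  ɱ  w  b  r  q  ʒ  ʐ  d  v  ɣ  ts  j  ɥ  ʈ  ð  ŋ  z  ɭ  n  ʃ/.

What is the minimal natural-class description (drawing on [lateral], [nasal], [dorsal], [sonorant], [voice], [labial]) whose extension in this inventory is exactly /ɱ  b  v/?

[+labial, -dorsal]

/ɱ, b, v/ are all [+labial], [-dorsal], and no other segment in the inventory matches both values. Dropping any one of them over-generates: [-dorsal] alone would also admit /ɳ, r, ʒ, ʐ, …/; [+labial] alone would also admit /w, ɥ/. No other single listed feature picks out exactly this set either, so fewer than two features will not do.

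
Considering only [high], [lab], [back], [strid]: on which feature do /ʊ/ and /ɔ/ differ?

[high]

/ʊ/ is the high back rounded lax vowel and /ɔ/ is the mid back rounded lax vowel. Both are [+labial], [+back], [−strident]. /ʊ/ is [+high] while /ɔ/ is [−high], so the distinguishing feature is [high].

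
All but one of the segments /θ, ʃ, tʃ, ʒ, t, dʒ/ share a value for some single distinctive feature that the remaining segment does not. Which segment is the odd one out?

The remaining segments after removing /t/ share [+distributed]; /t/ (voiceless alveolar stop) is [-distributed]. For every other candidate removal, the leftover set fails to share any single feature value that the removed segment lacks.

t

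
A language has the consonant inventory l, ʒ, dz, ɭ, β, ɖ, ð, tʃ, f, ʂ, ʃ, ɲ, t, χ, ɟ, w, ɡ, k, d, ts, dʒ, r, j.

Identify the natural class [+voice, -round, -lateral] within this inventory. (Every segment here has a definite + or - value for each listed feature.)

Eliminate segments failing any feature: /l, ɭ/ are [+lateral]; /tʃ, f, ʂ, ʃ, t, χ, k, ts/ are [-voice]; /w/ is [+round]. The remaining /ʒ, dz, β, ɖ, ð, ɲ, ɟ, ɡ, d, dʒ, r, j/ satisfy [+voice], [-round], [-lateral].

ʒ, dz, β, ɖ, ð, ɲ, ɟ, ɡ, d, dʒ, r, j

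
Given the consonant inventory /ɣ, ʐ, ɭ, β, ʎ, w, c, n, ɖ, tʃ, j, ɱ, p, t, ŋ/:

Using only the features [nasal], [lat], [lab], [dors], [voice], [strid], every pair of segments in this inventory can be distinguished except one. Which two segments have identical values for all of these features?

ɣ, j

Both /ɣ/ and /j/ are [-nasal], [-lateral], [-labial], [+dorsal], [+voice], [-strident]. Since the list omits [sonorant] and [back] — which do distinguish the voiced velar fricative from the palatal glide — this pair collapses; all other pairs remain distinct.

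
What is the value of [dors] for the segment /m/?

[−dorsal]

/m/ is the bilabial nasal. The feature [dorsal] marks segments articulated with the tongue body; /m/ lacks this property, so it is [−dorsal].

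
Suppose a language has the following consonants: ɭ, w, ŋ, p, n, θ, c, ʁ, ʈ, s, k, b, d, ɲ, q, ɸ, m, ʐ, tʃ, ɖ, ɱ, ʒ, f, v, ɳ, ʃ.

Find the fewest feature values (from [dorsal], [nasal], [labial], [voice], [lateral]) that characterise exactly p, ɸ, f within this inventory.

[−voice, +labial]

/p, ɸ, f/ are all [−voice], [+labial], and no other segment in the inventory matches both values. Dropping any one of them over-generates: [+labial] alone would also admit /w, b, m, ɱ, …/; [−voice] alone would also admit /θ, c, ʈ, s, …/. No other single listed feature picks out exactly this set either, so fewer than two features will not do.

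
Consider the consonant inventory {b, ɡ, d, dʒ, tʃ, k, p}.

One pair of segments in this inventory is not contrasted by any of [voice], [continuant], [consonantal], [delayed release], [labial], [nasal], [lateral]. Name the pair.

On the given features, /ɡ/ and /d/ have an identical profile: [+voice], [-continuant], [+consonantal], [-delayed release], [-labial], [-nasal], [-lateral]. No other two segments in the inventory coincide on all 7 features. (They do differ in [coronal] and [dorsal], which are not among the given features.)

ɡ, d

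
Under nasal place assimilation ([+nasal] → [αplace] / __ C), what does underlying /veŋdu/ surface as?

/ŋ/ sits before the [+coronal] consonant /d/, so it takes on [+coronal] and surfaces as /n/. The rest of the form is unaffected: [vendu].

[vendu]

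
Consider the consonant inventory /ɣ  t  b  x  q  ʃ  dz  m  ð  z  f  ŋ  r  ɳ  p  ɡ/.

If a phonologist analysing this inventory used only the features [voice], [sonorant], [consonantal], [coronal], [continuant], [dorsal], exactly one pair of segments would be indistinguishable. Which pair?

ð, z

On the given features, /ð/ and /z/ have an identical profile: [+voice], [−sonorant], [+consonantal], [+coronal], [+continuant], [−dorsal]. No other two segments in the inventory coincide on all 6 features. (They do differ in [strident] and [distributed], which are not among the given features.)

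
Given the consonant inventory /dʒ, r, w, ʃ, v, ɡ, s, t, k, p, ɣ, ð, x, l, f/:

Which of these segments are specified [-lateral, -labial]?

dʒ, r, ʃ, ɡ, s, t, k, ɣ, ð, x

Checking each segment against [-lateral], [-labial]: /dʒ/ (voiced postalveolar affricate), /r/ (alveolar trill), /ʃ/ (voiceless postalveolar fricative), /ɡ/ (voiced velar stop), /s/ (voiceless alveolar fricative), /t/ (voiceless alveolar stop), among others, satisfy every feature; every other segment in the inventory fails at least one.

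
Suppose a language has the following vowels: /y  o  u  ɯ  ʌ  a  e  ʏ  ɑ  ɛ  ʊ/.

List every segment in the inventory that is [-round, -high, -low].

Eliminate segments failing any feature: /y, o, u, ʏ, ʊ/ are [+round]; /ɯ/ is [+high]; /a, ɑ/ are [+low]. The remaining /ʌ, e, ɛ/ satisfy [-round], [-high], [-low].

ʌ, e, ɛ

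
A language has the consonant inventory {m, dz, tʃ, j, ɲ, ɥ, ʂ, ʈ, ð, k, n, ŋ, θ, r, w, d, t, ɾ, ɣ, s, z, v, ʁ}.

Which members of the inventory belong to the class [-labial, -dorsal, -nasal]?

dz, tʃ, ʂ, ʈ, ð, θ, r, d, t, ɾ, s, z

Checking each segment against [-labial], [-dorsal], [-nasal]: /dz/ (voiced alveolar affricate), /tʃ/ (voiceless postalveolar affricate), /ʂ/ (voiceless retroflex fricative), /ʈ/ (voiceless retroflex stop), /ð/ (voiced dental fricative), /θ/ (voiceless dental fricative), among others, satisfy every feature; every other segment in the inventory fails at least one.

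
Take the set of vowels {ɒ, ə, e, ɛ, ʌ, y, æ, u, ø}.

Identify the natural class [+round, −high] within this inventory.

First, the [+round] segments are /ɒ, y, u, ø/.
Within that set, [−high] leaves /ɒ, ø/.

ɒ, ø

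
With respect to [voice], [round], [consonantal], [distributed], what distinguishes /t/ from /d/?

[voice]

/t/ is the voiceless alveolar stop and /d/ is the voiced alveolar stop. Both are [−round], [+consonantal], [−distributed]. /t/ is [−voice] while /d/ is [+voice], so the distinguishing feature is [voice].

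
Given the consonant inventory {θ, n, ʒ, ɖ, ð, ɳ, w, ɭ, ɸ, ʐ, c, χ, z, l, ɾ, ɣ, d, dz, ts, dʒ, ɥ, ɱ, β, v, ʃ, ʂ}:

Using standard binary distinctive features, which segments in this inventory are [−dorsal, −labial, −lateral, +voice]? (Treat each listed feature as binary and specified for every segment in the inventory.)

n, ʒ, ɖ, ð, ɳ, ʐ, z, ɾ, d, dz, dʒ

Eliminate segments failing any feature: /θ, ts, ʃ, ʂ/ are [−voice]; /w, c, χ, ɣ, ɥ/ are [+dorsal]; /ɭ, l/ are [+lateral]; /ɸ, ɱ, β, v/ are [+labial]. The remaining /n, ʒ, ɖ, ð, ɳ, ʐ, z, ɾ, d, dz, dʒ/ satisfy [−dorsal], [−labial], [−lateral], [+voice].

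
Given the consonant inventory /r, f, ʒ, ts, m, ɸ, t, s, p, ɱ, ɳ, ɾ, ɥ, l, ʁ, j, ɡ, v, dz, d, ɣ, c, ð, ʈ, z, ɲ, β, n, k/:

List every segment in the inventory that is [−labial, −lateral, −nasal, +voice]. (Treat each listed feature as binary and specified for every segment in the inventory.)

r, ʒ, ɾ, ʁ, j, ɡ, dz, d, ɣ, ð, z

Checking each segment against [−labial], [−lateral], [−nasal], [+voice]: /r/ (alveolar trill), /ʒ/ (voiced postalveolar fricative), /ɾ/ (alveolar tap), /ʁ/ (voiced uvular fricative), /j/ (palatal glide), /ɡ/ (voiced velar stop), among others, satisfy every feature; every other segment in the inventory fails at least one.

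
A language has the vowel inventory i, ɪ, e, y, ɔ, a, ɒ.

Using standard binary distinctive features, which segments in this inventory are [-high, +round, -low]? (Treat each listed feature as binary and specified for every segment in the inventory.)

ɔ

Among the inventory, the [-high] segments are /e, ɔ, a, ɒ/.
Among these, [+round] gives /ɔ, ɒ/.
Then [-low] leaves /ɔ/.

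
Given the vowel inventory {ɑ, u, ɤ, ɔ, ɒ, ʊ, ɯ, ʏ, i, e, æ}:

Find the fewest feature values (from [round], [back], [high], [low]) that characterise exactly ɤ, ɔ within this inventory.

Every target segment is [-high], [-low], [+back]; each remaining inventory member fails at least one of these. Each conjunct is needed — [-low, +back] alone would also admit /u, ʊ, ɯ/; [-high, +back] alone would also admit /ɑ, ɒ/; [-high, -low] alone would also admit /e/ — and no other combination of two listed features has exactly this extension, so three is the minimum.

[-high, -low, +back]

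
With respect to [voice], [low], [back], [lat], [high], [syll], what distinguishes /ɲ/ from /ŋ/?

[back]

The two segments share [+voice], [-low], [-lateral], [+high], [-syllabic]. The only feature from the list on which they differ: /ɲ/ is [-back] while /ŋ/ is [+back].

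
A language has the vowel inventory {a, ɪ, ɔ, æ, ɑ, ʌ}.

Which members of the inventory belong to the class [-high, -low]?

ɔ, ʌ

First, the [-high] segments are /a, ɔ, æ, ɑ, ʌ/.
Among these, [-low] leaves /ɔ, ʌ/.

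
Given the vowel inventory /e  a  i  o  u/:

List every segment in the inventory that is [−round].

The [−round] segments here are /e, a, i/; the remaining /o, u/ are [+round].

e, a, i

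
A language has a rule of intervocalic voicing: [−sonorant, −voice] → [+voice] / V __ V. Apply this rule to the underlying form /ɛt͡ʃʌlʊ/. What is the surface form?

Only /t͡ʃ/ occurs between two vowels (/ɛ/ __ /ʌ/) and matches the structural description. It is a voiceless postalveolar affricate, so [−sonorant, −voice] holds; changing it to [+voice] with all other features held fixed yields /d͡ʒ/ (voiced postalveolar affricate). No other segment meets both the structural description and the environment, so the output is [ɛd͡ʒʌlʊ].

[ɛd͡ʒʌlʊ]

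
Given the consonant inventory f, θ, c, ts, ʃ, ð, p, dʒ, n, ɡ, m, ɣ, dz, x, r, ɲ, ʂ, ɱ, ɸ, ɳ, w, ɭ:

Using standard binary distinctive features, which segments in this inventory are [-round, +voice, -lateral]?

Checking each segment against [-round], [+voice], [-lateral]: /ð/ (voiced dental fricative), /dʒ/ (voiced postalveolar affricate), /n/ (alveolar nasal), /ɡ/ (voiced velar stop), /m/ (bilabial nasal), /ɣ/ (voiced velar fricative), among others, satisfy every feature; every other segment in the inventory fails at least one.

ð, dʒ, n, ɡ, m, ɣ, dz, r, ɲ, ɱ, ɳ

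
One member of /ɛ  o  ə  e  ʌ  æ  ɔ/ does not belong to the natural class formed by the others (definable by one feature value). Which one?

/ʌ, o, ɛ, ɔ, ə, e/ are all [−low], but /æ/ (low front unrounded vowel) is [+low]. No other single segment can be removed to leave a set sharing one feature value that the removed segment lacks, so /æ/ is the odd one out.

æ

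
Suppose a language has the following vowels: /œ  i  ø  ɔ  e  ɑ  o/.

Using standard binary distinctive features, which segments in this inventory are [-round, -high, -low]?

e

Checking each segment against [-round], [-high], [-low]: /e/ (mid front unrounded tense vowel) satisfies every feature; every other segment in the inventory fails at least one.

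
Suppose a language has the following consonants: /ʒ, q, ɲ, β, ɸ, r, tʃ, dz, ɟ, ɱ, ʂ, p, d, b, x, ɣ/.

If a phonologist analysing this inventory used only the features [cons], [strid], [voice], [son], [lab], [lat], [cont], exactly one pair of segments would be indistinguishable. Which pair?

/ɟ/ (voiced palatal stop) and /d/ (voiced alveolar stop) are both [+consonantal], [−strident], [+voice], [−sonorant], [−labial], [−lateral], [−continuant], so none of the listed features separates them. (They do differ in [dorsal], which is not among the given features.) Every other pair in the inventory differs on at least one listed feature.

ɟ, d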